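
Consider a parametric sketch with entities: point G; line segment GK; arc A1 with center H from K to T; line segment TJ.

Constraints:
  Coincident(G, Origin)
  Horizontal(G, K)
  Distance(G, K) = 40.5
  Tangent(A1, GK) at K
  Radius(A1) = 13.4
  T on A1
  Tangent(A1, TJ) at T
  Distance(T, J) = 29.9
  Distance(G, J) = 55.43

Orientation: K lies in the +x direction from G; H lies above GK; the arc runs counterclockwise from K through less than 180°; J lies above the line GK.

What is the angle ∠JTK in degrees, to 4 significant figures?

115.6°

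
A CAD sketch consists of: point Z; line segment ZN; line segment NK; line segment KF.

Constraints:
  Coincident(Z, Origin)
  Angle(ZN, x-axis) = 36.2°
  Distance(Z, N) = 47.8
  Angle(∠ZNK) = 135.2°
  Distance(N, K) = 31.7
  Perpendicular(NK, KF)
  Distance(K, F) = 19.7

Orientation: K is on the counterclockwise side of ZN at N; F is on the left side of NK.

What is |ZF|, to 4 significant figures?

67.09

Z is at the origin; ZN runs at 36.2° with length 47.8, so N = 47.8·(cos 36.2°, sin 36.2°) = (38.57, 28.23). ∠ZNK = 135.2°, so NK runs at 36.2° + (180° − 135.2°) = 81.00° from the x-axis; with |NK| = 31.7, K = N + 31.7·(cos 81.00°, sin 81.00°) = (43.53, 59.54). NK is perpendicular to KF; with |KF| = 19.7 on the left of NK, F = K + 19.7·(-0.9877, 0.1564) = (24.07, 62.62). Then |ZF| = |F − Z| = 67.09.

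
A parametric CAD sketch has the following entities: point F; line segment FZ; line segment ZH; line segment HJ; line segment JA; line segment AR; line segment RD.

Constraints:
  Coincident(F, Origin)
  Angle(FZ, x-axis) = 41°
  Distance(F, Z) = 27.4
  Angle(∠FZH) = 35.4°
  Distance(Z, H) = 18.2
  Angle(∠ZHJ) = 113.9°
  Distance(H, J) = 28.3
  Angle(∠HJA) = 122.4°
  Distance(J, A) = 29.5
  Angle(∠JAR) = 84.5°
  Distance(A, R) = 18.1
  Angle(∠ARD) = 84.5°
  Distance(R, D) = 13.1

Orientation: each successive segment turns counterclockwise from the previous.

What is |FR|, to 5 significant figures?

32.645

F is at the origin; FZ runs at 41.0° with length 27.4, so Z = (20.679, 17.976). ∠FZH = 35.4° gives ZH at -174.40° from the x-axis; with |ZH| = 18.2, H = (2.5659, 16.200). ∠ZHJ = 113.9° gives HJ at -108.30° from the x-axis; with |HJ| = 28.3, J = (-6.3201, -10.669). ∠HJA = 122.4° gives JA at -50.700° from the x-axis; with |JA| = 29.5, A = (12.365, -33.497). ∠JAR = 84.5° gives AR at 44.800° from the x-axis; with |AR| = 18.1, R = (25.208, -20.743). Then |FR| = |R − F| = 32.645.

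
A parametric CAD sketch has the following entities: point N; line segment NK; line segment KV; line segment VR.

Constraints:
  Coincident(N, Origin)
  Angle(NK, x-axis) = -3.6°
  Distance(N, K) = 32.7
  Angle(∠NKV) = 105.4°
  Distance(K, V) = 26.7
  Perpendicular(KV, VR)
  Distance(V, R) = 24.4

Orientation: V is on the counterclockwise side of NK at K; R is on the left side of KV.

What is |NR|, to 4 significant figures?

36.09

∠NKV = 105.4°, so KV runs at -3.6° + (180° − 105.4°) = 71.00° from the x-axis; with |KV| = 26.7, V = K + 26.7·(cos 71.00°, sin 71.00°) = (41.33, 23.19). KV is perpendicular to VR; with |VR| = 24.4 on the left of KV, R = V + 24.4·(-0.9455, 0.3256) = (18.26, 31.14). Then |NR| = |R − N| = 36.09.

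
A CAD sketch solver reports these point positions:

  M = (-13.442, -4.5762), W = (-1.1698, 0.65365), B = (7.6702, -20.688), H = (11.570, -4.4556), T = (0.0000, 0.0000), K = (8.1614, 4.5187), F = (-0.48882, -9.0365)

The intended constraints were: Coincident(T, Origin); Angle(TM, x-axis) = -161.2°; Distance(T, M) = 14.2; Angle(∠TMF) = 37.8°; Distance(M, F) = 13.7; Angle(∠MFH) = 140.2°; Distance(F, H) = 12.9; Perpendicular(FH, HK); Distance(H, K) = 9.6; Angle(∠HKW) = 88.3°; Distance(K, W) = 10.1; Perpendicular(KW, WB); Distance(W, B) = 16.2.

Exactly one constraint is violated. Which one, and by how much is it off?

Distance(W, B) = 16.2 — off by 6.90.

T = (0.00, 0.00) ✓; TM at -161.2° ✓; |TM| = 14.20 ✓; ∠TMF = 37.80° ✓; |MF| = 13.70 ✓; ∠MFH = 140.2° ✓; |FH| = 12.90 ✓; ∠(FH, HK) = 90.00° ✓; |HK| = 9.600 ✓; ∠HKW = 88.30° ✓; |KW| = 10.10 ✓; ∠(KW, WB) = 90.00° ✓; |WB| = 23.10 ✗.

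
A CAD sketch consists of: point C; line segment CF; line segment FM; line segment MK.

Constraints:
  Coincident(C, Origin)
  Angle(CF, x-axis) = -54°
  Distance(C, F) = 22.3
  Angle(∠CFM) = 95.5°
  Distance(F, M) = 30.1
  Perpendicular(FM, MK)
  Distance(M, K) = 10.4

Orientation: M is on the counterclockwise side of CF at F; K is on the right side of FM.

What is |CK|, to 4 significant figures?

45.85

C is at the origin; CF runs at -54.0° with length 22.3, so F = 22.3·(cos -54.0°, sin -54.0°) = (13.11, -18.04). ∠CFM = 95.5°, so FM runs at -54.0° + (180° − 95.5°) = 30.50° from the x-axis; with |FM| = 30.1, M = F + 30.1·(cos 30.50°, sin 30.50°) = (39.04, -2.764). FM is perpendicular to MK; with |MK| = 10.4 on the right of FM, K = M + 10.4·(0.5075, -0.8616) = (44.32, -11.73). Then |CK| = |K − C| = 45.85.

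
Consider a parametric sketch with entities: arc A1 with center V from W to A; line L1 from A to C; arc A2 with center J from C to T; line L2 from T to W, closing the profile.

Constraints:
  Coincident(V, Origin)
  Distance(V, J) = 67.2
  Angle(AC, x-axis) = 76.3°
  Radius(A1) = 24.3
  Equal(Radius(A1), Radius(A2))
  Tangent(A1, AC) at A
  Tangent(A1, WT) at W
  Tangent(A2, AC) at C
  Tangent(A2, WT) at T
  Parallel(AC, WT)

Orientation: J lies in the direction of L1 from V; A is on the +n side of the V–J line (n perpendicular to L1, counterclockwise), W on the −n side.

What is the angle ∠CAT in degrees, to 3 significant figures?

35.9°

The slot axis is L1's direction at 76.3°, so u = (cos 76.3°, sin 76.3°) = (0.237, 0.972) and n = (−sin 76.3°, cos 76.3°) = (-0.972, 0.237). V is at the origin and J lies 67.2 along u from V, so J = 67.2·u = (15.9, 65.3). Tangency of A1 to both parallel lines with radius 24.3 puts A and W at V ± 24.3·n: A = (-23.6, 5.76), W = (23.6, -5.76). Equal radii place C and T the same way about J: C = J + 24.3·n = (-7.69, 71.0), T = J − 24.3·n = (39.5, 59.5). Then cos ∠CAT = AC·AT / (|AC||AT|), giving 35.9°.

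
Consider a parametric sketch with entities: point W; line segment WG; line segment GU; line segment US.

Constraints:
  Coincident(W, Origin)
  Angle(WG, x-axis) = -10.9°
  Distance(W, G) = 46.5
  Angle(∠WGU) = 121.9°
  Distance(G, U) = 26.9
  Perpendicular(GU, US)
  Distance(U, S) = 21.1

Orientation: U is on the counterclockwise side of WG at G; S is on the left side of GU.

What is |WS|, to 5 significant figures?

54.655

W is at the origin; WG runs at -10.9° with length 46.5, so G = 46.5·(cos -10.9°, sin -10.9°) = (45.661, -8.7929). ∠WGU = 121.9°, so GU runs at -10.9° + (180° − 121.9°) = 47.200° from the x-axis; with |GU| = 26.9, U = G + 26.9·(cos 47.200°, sin 47.200°) = (63.938, 10.944). The perpendicularity gives US at right angles to GU; with |US| = 21.1 on the left of GU, S = U + 21.1·(-0.73373, 0.67944) = (48.456, 25.281). Then |WS| = |S − W| = 54.655.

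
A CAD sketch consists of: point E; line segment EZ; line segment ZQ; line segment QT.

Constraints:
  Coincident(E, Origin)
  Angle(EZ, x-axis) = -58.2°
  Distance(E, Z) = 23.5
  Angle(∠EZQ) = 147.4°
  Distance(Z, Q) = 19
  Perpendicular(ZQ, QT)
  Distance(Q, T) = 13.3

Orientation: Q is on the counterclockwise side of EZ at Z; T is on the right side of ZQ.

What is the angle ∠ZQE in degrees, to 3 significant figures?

18.1°

E is at the origin; EZ runs at -58.2° with length 23.5, so Z = 23.5·(cos -58.2°, sin -58.2°) = (12.4, -20.0). ∠EZQ = 147.4°, so ZQ runs at -58.2° + (180° − 147.4°) = -25.6° from the x-axis; with |ZQ| = 19.0, Q = Z + 19.0·(cos -25.6°, sin -25.6°) = (29.5, -28.2). Then cos ∠ZQE = QZ·QE / (|QZ||QE|), giving 18.1°.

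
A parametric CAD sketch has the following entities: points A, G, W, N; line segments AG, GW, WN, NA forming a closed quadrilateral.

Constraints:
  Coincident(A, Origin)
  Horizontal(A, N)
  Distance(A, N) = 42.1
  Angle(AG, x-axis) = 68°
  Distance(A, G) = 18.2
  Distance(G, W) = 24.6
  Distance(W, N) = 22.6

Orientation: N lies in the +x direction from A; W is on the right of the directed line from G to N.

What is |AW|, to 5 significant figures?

20.251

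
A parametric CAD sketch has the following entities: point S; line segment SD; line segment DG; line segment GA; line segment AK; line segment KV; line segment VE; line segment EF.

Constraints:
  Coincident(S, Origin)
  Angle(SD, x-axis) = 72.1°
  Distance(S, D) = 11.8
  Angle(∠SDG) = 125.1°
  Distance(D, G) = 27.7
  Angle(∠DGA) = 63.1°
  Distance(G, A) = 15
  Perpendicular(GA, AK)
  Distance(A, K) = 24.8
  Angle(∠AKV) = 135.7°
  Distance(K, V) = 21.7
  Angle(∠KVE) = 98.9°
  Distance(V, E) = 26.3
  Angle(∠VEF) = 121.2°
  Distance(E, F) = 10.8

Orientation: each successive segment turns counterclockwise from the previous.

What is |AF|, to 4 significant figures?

38.56

S is at the origin; SD runs at 72.1° with length 11.8, so D = (3.627, 11.23). ∠SDG = 125.1° gives DG at 127.0° from the x-axis; with |DG| = 27.7, G = (-13.04, 33.35). ∠DGA = 63.1° gives GA at -116.1° from the x-axis; with |GA| = 15.0, A = (-19.64, 19.88). GA is perpendicular to AK, so AK runs at -26.10°; with |AK| = 24.8, K = (2.629, 8.970). ∠AKV = 135.7° gives KV at 18.20° from the x-axis; with |KV| = 21.7, V = (23.24, 15.75). ∠KVE = 98.9° gives VE at 99.30° from the x-axis; with |VE| = 26.3, E = (18.99, 41.70). ∠VEF = 121.2° gives EF at 158.1° from the x-axis; with |EF| = 10.8, F = (8.972, 45.73). Then |AF| = |F − A| = 38.56.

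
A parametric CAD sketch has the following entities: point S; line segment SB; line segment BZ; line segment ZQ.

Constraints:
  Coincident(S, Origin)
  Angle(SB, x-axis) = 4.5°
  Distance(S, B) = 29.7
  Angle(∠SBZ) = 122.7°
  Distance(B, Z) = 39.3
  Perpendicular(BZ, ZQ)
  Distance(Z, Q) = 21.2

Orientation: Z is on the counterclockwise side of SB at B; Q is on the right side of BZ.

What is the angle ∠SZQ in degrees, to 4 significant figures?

114.3°

∠SBZ = 122.7°, so BZ runs at 4.5° + (180° − 122.7°) = 61.80° from the x-axis; with |BZ| = 39.3, Z = B + 39.3·(cos 61.80°, sin 61.80°) = (48.18, 36.97). BZ ⟂ ZQ; with |ZQ| = 21.2 on the right of BZ, Q = Z + 21.2·(0.8813, -0.4726) = (66.86, 26.95). Then cos ∠SZQ = ZS·ZQ / (|ZS||ZQ|), giving 114.3°.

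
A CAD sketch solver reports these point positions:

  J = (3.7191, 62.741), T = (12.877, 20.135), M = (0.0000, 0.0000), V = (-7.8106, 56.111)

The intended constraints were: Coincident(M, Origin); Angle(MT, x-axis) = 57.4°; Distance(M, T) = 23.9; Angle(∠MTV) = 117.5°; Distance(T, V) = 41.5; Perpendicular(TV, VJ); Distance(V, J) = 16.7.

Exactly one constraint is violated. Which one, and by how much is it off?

Distance(V, J) = 16.7 — off by 3.40.

M = (0.00, 0.00) ✓; MT at 57.40° ✓; |MT| = 23.90 ✓; ∠MTV = 117.5° ✓; |TV| = 41.50 ✓; ∠(TV, VJ) = 90.00° ✓; |VJ| = 13.30 ✗.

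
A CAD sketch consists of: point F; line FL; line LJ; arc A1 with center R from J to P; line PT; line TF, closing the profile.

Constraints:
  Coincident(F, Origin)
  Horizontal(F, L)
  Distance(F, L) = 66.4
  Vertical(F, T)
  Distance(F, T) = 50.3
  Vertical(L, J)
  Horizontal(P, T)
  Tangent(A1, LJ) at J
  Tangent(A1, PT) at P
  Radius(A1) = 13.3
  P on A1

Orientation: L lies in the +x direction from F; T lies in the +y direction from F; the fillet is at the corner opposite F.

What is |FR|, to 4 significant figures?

64.72

F is at the origin; FL is horizontal with |FL| = 66.4 and L on the +x side, so L = (66.40, 0.000). FT is vertical with |FT| = 50.3 and T on the +y side, so T = (0.000, 50.30). The virtual corner opposite F is at (66.40, 50.30). A1 meets LJ tangentially, so RJ is at right angles to LJ and tangency of A1 to PT means the radius RP is perpendicular to PT, with radius 13.3, so the center R sits 13.3 in from both sides at R = (53.10, 37.00). Then |FR| = |R − F| = 64.72.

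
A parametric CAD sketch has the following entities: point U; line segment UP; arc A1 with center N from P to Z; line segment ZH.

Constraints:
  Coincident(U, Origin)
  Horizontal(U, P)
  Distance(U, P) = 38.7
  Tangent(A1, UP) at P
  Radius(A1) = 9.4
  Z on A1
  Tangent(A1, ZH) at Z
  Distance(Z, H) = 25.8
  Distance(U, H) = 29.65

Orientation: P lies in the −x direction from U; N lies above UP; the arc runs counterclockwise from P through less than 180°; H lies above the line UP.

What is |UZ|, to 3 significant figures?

31.3

U is at the origin; UP is horizontal with |UP| = 38.7 and P on the −x side, so P = (-38.7, 0.00). Tangency of A1 to UP means the radius NP is perpendicular to UP, so N = P + (0, 9.4) = (-38.7, 9.40). Since NZ ⟂ ZH (tangency), |NH| = √(9.4² + 25.8²) = 27.5 regardless of where Z sits on A1. So H lies on both circle(U, 29.65) and circle(N, 27.5); the above-UP intersection is H = (-16.1, 24.9). Z is the foot of the tangent from H: Z = (-31.1, 3.94).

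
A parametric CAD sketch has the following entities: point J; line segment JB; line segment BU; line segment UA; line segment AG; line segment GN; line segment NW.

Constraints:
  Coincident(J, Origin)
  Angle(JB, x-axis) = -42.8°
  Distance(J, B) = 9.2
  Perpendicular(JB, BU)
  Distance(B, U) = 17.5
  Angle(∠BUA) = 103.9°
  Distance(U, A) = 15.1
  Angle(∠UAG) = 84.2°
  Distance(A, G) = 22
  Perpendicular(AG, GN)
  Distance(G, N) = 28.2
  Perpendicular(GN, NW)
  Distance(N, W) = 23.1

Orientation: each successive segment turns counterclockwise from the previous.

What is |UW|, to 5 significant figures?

13.436

J is at the origin; JB runs at -42.8° with length 9.2, so B = (6.7503, -6.2509). The perpendicularity gives BU at right angles to JB, so BU runs at 47.200°; with |BU| = 17.5, U = (18.641, 6.5894). ∠BUA = 103.9° gives UA at 123.30° from the x-axis; with |UA| = 15.1, A = (10.350, 19.210). ∠UAG = 84.2° gives AG at -140.90° from the x-axis; with |AG| = 22.0, G = (-6.7227, 5.3352). AG ⟂ GN, so GN runs at -50.900°; with |GN| = 28.2, N = (11.062, -16.549). GN ⟂ NW, so NW runs at 39.100°; with |NW| = 23.1, W = (28.989, -1.9807). Then |UW| = |W − U| = 13.436.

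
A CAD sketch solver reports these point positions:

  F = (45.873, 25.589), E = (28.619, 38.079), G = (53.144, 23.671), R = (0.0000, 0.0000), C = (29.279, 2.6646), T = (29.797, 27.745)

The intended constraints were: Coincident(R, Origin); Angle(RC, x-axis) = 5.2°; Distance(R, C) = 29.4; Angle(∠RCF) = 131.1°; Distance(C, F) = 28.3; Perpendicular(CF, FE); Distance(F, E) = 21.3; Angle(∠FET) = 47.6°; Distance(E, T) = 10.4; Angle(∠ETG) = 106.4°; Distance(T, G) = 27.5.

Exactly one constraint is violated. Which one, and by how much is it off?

Distance(T, G) = 27.5 — off by 3.80.

R = (0.00, 0.00) ✓; RC at 5.200° ✓; |RC| = 29.40 ✓; ∠RCF = 131.1° ✓; |CF| = 28.30 ✓; ∠(CF, FE) = 90.00° ✓; |FE| = 21.30 ✓; ∠FET = 47.60° ✓; |ET| = 10.40 ✓; ∠ETG = 106.4° ✓; |TG| = 23.70 ✗.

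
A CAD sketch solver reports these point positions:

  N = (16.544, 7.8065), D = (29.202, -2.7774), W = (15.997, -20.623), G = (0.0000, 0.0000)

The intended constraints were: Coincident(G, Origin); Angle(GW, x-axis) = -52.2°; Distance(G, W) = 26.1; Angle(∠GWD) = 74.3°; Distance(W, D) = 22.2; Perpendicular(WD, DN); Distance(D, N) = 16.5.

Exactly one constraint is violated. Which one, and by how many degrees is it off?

Perpendicular(WD, DN) — off by 3.40°.

G = (0.00, 0.00) ✓; GW at -52.20° ✓; |GW| = 26.10 ✓; ∠GWD = 74.30° ✓; |WD| = 22.20 ✓; ∠(WD, DN) = 86.60° ✗; |DN| = 16.50 ✓.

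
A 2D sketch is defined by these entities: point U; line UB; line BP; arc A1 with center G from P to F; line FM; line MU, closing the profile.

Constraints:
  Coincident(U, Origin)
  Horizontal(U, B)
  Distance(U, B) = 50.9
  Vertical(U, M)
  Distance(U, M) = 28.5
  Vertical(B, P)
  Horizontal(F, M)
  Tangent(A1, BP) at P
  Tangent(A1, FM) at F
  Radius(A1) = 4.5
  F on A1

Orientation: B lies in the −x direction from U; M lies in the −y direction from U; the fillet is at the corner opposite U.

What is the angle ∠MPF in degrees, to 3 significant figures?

39.9°

U is at the origin; U and B share the same y with |UB| = 50.9 and B on the −x side, so B = (-50.9, 0.00). U and M share the same x with |UM| = 28.5 and M on the −y side, so M = (0.00, -28.5). The virtual corner opposite U is at (-50.9, -28.5). Since A1 is tangent to BP there, GP ⟂ BP and A1 meets FM tangentially, so GF is at right angles to FM, with radius 4.5, so the center G sits 4.5 in from both sides at G = (-46.4, -24.0). That places the tangent points at P = (-50.9, -24.0) on BP and F = (-46.4, -28.5) on FM. Then cos ∠MPF = PM·PF / (|PM||PF|), giving 39.9°.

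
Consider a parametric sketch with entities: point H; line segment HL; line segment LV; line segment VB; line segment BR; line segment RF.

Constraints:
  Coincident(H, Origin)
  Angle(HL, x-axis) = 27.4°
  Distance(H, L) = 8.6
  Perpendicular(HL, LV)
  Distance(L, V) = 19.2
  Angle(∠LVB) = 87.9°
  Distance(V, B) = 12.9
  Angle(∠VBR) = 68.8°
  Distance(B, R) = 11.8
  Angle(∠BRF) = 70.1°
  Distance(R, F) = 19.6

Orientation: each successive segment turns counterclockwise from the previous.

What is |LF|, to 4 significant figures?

22.15

H is at the origin; HL runs at 27.4° with length 8.6, so L = (7.635, 3.958). HL is perpendicular to LV, so LV runs at 117.4°; with |LV| = 19.2, V = (-1.201, 21.00). ∠LVB = 87.9° gives VB at -150.5° from the x-axis; with |VB| = 12.9, B = (-12.43, 14.65). ∠VBR = 68.8° gives BR at -39.30° from the x-axis; with |BR| = 11.8, R = (-3.297, 7.178). ∠BRF = 70.1° gives RF at 70.60° from the x-axis; with |RF| = 19.6, F = (3.213, 25.66). Then |LF| = |F − L| = 22.15.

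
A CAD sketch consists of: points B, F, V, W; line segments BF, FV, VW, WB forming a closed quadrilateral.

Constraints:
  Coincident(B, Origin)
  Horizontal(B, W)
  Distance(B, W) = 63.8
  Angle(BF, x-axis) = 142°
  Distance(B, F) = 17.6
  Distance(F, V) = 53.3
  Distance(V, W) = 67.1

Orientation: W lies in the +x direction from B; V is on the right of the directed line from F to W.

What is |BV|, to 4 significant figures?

38.55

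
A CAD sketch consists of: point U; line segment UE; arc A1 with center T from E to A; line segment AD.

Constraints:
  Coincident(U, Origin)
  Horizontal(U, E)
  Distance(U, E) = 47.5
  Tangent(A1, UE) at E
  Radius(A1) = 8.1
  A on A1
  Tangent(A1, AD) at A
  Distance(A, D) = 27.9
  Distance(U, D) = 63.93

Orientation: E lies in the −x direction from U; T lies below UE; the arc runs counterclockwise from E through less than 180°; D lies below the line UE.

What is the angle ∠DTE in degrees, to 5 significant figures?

170.47°

Checks: |UE| = 47.50 ✓; ∠(TE, EU) = 90.00° ✓; |TE| = 8.100 ✓; |TA| = 8.100 ✓; ∠(TA, AD) = 90.00° ✓; |AD| = 27.90 ✓; |UD| = 63.93 ✓.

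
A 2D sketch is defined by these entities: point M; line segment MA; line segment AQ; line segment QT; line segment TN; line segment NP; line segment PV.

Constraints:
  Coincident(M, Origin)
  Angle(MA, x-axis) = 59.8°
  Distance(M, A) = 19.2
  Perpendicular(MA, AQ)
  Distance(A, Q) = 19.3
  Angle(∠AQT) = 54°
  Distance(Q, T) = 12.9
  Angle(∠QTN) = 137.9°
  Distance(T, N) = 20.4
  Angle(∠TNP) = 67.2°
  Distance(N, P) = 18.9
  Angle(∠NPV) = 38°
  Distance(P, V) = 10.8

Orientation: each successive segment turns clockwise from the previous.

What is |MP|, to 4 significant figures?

23.58

M is at the origin; MA runs at 59.8° with length 19.2, so A = (9.658, 16.59). The perpendicularity gives AQ at right angles to MA, so AQ runs at -30.20°; with |AQ| = 19.3, Q = (26.34, 6.886). ∠AQT = 54.0° gives QT at -156.2° from the x-axis; with |QT| = 12.9, T = (14.54, 1.680). ∠QTN = 137.9° gives TN at 161.7° from the x-axis; with |TN| = 20.4, N = (-4.833, 8.086). ∠TNP = 67.2° gives NP at 48.90° from the x-axis; with |NP| = 18.9, P = (7.592, 22.33). Then |MP| = |P − M| = 23.58.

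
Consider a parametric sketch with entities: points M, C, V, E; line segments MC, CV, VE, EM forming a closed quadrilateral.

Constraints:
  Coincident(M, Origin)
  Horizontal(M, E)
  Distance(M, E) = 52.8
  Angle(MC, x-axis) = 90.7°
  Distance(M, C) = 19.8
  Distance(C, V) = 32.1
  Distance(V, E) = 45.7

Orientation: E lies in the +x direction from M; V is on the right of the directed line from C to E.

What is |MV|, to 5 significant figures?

13.959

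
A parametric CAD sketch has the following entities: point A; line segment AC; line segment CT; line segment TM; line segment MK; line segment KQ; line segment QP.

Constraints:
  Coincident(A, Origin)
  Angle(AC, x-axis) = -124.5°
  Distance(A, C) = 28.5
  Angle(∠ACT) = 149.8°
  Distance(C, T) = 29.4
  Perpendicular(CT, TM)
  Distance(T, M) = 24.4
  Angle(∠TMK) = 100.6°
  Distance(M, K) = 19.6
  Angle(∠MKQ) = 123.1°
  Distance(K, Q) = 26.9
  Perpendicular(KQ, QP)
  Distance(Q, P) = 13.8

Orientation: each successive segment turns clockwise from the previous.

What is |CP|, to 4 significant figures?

1.812

A is at the origin; AC runs at -124.5° with length 28.5, so C = (-16.14, -23.49). ∠ACT = 149.8° gives CT at -154.7° from the x-axis; with |CT| = 29.4, T = (-42.72, -36.05). The perpendicularity gives TM at right angles to CT, so TM runs at 115.3°; with |TM| = 24.4, M = (-53.15, -13.99). ∠TMK = 100.6° gives MK at 35.90° from the x-axis; with |MK| = 19.6, K = (-37.27, -2.499). ∠MKQ = 123.1° gives KQ at -21.00° from the x-axis; with |KQ| = 26.9, Q = (-12.16, -12.14). KQ is perpendicular to QP, so QP runs at -111.0°; with |QP| = 13.8, P = (-17.11, -25.02). Then |CP| = |P − C| = 1.812.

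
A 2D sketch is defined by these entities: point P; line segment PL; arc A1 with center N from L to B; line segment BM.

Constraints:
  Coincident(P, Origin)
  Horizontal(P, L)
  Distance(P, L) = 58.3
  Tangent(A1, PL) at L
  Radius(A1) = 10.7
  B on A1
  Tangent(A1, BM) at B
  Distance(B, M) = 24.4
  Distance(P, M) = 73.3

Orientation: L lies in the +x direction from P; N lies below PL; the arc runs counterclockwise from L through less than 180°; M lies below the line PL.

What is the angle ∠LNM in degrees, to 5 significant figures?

169.05°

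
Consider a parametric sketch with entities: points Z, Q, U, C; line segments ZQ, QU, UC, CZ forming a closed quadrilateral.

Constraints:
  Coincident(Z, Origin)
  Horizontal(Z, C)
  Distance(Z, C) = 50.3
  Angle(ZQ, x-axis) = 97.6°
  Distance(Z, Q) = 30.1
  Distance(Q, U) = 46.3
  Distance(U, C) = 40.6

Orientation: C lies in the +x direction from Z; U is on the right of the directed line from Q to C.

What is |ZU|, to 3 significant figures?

18.2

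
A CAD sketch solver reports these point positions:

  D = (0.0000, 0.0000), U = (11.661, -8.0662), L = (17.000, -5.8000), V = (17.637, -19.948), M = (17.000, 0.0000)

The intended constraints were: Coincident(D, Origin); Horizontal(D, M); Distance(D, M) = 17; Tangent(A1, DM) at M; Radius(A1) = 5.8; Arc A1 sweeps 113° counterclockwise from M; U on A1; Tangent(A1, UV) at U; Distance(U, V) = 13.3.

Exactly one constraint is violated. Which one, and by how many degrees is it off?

Tangent(A1, UV) at U — off by 3.70°.

D = (0.00, 0.00) ✓; D.y = 0.00, M.y = 0.00 ✓; |DM| = 17.00 ✓; ∠(LM, MD) = 90.00° ✓; |LM| = 5.800 ✓; bearing(L→U) − bearing(L→M) = 113.0° ✓; |LU| = 5.800 ✓; ∠(LU, UV) = 86.30° ✗; |UV| = 13.30 ✓.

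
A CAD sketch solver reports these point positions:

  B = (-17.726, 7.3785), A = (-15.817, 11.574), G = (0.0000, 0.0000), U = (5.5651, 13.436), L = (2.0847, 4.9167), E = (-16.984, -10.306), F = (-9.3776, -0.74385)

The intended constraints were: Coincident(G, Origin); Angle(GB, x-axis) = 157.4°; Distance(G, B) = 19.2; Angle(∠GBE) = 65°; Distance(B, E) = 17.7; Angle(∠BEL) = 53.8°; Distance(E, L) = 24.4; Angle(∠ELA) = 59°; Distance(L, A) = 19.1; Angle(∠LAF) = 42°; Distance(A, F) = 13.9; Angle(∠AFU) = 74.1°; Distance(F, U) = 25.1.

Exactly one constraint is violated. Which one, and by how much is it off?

Distance(F, U) = 25.1 — off by 4.50.

G = (0.00, 0.00) ✓; GB at 157.4° ✓; |GB| = 19.20 ✓; ∠GBE = 65.00° ✓; |BE| = 17.70 ✓; ∠BEL = 53.80° ✓; |EL| = 24.40 ✓; ∠ELA = 59.00° ✓; |LA| = 19.10 ✓; ∠LAF = 42.00° ✓; |AF| = 13.90 ✓; ∠AFU = 74.10° ✓; |FU| = 20.60 ✗.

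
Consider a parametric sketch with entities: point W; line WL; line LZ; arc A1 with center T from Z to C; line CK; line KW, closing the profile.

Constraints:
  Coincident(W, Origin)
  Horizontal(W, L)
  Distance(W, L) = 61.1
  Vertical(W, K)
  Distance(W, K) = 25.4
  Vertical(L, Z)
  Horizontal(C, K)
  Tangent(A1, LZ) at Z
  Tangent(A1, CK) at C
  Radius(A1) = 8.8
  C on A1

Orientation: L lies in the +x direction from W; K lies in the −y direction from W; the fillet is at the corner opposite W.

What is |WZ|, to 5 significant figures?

63.315

W is at the origin; WL is horizontal with |WL| = 61.1 and L on the +x side, so L = (61.100, 0.0000). W and K share the same x with |WK| = 25.4 and K on the −y side, so K = (0.0000, -25.400). The virtual corner opposite W is at (61.100, -25.400). The tangent condition forces TZ to be normal to LZ and A1 meets CK tangentially, so TC is at right angles to CK, with radius 8.8, so the center T sits 8.8 in from both sides at T = (52.300, -16.600). That places the tangent points at Z = (61.100, -16.600) on LZ and C = (52.300, -25.400) on CK. Then |WZ| = |Z − W| = 63.315.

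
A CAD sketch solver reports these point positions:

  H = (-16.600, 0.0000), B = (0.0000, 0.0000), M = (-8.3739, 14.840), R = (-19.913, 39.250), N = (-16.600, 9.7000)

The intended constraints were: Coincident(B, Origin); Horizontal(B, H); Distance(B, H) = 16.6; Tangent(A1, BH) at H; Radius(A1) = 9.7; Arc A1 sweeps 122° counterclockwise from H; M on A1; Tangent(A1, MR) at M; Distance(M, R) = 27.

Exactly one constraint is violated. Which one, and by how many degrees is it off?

Tangent(A1, MR) at M — off by 6.70°.

B = (0.00, 0.00) ✓; B.y = 0.00, H.y = 0.00 ✓; |BH| = 16.60 ✓; ∠(NH, HB) = 90.00° ✓; |NH| = 9.700 ✓; bearing(N→M) − bearing(N→H) = 122.0° ✓; |NM| = 9.700 ✓; ∠(NM, MR) = 96.70° ✗; |MR| = 27.00 ✓.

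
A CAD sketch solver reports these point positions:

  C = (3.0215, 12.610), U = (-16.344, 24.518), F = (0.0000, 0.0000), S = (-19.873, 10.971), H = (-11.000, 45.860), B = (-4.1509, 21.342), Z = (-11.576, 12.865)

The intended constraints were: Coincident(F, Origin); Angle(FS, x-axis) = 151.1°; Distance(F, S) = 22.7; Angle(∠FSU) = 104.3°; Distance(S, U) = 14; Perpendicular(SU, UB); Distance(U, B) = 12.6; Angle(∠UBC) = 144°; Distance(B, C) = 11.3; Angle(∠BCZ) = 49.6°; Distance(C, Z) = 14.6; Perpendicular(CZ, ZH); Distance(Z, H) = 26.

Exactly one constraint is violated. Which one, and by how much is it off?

Distance(Z, H) = 26 — off by 7.00.

F = (0.00, 0.00) ✓; FS at 151.1° ✓; |FS| = 22.70 ✓; ∠FSU = 104.3° ✓; |SU| = 14.00 ✓; ∠(SU, UB) = 90.00° ✓; |UB| = 12.60 ✓; ∠UBC = 144.0° ✓; |BC| = 11.30 ✓; ∠BCZ = 49.60° ✓; |CZ| = 14.60 ✓; ∠(CZ, ZH) = 90.00° ✓; |ZH| = 33.00 ✗.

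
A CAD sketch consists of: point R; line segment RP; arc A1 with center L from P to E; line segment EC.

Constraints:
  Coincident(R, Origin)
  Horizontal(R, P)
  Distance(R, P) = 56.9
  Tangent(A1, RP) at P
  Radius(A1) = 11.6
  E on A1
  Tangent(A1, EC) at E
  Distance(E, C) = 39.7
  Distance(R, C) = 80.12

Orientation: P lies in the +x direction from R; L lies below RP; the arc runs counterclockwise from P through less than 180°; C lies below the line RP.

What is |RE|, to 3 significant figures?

48.7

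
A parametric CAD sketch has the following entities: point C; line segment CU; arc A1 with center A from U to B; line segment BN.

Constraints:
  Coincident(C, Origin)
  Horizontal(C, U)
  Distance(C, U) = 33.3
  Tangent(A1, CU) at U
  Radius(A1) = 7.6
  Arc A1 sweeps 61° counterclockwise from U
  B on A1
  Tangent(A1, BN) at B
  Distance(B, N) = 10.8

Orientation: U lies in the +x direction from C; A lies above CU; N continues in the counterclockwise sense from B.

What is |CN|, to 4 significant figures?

47.12

C is at the origin; CU is horizontal with |CU| = 33.3 and U on the +x side, so U = (33.30, 0.000). Since A1 is tangent to CU there, AU ⟂ CU, so A = U + (0, 7.6) = (33.30, 7.600). On A1, U sits at bearing -90° from A; a 61° counterclockwise sweep puts B at bearing -29°, so B = A + 7.6·(cos -29°, sin -29°) = (39.95, 3.915). The tangent condition forces AB to be normal to BN, so BN runs along (−sin -29°, cos -29°); with |BN| = 10.8, N = (45.18, 13.36). Then |CN| = |N − C| = 47.12.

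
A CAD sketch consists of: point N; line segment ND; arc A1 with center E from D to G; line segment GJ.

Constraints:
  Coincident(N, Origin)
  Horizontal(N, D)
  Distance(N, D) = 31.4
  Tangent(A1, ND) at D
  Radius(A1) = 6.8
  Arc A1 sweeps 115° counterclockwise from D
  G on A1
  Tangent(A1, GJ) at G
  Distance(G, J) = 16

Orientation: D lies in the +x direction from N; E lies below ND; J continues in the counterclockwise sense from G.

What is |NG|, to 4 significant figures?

27.03

Since A1 is tangent to ND there, ED ⟂ ND, so E = D + (0, -6.8) = (31.40, -6.800). On A1, D sits at bearing 90° from E; a 115° counterclockwise sweep puts G at bearing 205°, so G = E + 6.8·(cos 205°, sin 205°) = (25.24, -9.674). Then |NG| = |G − N| = 27.03.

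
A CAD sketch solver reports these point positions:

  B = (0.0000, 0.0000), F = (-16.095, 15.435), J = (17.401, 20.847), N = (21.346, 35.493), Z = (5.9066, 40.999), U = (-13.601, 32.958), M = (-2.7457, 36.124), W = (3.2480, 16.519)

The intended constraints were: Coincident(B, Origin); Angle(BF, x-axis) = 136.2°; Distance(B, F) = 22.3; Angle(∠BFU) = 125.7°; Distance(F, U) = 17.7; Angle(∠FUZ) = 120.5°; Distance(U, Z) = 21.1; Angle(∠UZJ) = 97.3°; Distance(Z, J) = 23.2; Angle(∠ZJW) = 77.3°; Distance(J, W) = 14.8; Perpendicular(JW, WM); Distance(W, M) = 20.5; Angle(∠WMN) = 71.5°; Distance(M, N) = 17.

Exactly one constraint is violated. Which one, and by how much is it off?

Distance(M, N) = 17 — off by 7.10.

B = (0.00, 0.00) ✓; BF at 136.2° ✓; |BF| = 22.30 ✓; ∠BFU = 125.7° ✓; |FU| = 17.70 ✓; ∠FUZ = 120.5° ✓; |UZ| = 21.10 ✓; ∠UZJ = 97.30° ✓; |ZJ| = 23.20 ✓; ∠ZJW = 77.30° ✓; |JW| = 14.80 ✓; ∠(JW, WM) = 90.00° ✓; |WM| = 20.50 ✓; ∠WMN = 71.50° ✓; |MN| = 24.10 ✗.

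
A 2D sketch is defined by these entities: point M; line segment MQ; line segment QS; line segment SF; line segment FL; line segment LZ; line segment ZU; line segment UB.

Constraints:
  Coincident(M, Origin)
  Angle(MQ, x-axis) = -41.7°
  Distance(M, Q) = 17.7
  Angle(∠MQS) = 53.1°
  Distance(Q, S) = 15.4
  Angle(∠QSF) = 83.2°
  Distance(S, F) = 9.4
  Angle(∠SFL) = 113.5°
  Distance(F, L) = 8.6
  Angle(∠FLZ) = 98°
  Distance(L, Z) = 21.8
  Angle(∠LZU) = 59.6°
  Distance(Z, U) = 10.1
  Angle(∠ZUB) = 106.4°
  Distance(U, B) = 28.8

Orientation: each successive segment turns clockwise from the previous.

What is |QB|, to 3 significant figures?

24.6

M is at the origin; MQ runs at -41.7° with length 17.7, so Q = (13.2, -11.8). ∠MQS = 53.1° gives QS at -169° from the x-axis; with |QS| = 15.4, S = (-1.88, -14.8). ∠QSF = 83.2° gives SF at 94.6° from the x-axis; with |SF| = 9.4, F = (-2.63, -5.45). ∠SFL = 113.5° gives FL at 28.1° from the x-axis; with |FL| = 8.6, L = (4.95, -1.40). ∠FLZ = 98.0° gives LZ at -53.9° from the x-axis; with |LZ| = 21.8, Z = (17.8, -19.0). ∠LZU = 59.6° gives ZU at -174° from the x-axis; with |ZU| = 10.1, U = (7.75, -20.0). ∠ZUB = 106.4° gives UB at 112° from the x-axis; with |UB| = 28.8, B = (-3.09, 6.67). Then |QB| = |B − Q| = 24.6.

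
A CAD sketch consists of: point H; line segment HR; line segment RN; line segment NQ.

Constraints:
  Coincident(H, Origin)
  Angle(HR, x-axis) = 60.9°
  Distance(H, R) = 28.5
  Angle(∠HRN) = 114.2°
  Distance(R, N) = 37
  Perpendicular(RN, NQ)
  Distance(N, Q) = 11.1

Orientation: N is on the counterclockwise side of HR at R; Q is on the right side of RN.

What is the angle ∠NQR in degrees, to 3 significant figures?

73.3°

∠HRN = 114.2°, so RN runs at 60.9° + (180° − 114.2°) = 127° from the x-axis; with |RN| = 37.0, N = R + 37.0·(cos 127°, sin 127°) = (-8.25, 54.6). RN ⟂ NQ; with |NQ| = 11.1 on the right of RN, Q = N + 11.1·(0.802, 0.598) = (0.648, 61.2). Then cos ∠NQR = QN·QR / (|QN||QR|), giving 73.3°.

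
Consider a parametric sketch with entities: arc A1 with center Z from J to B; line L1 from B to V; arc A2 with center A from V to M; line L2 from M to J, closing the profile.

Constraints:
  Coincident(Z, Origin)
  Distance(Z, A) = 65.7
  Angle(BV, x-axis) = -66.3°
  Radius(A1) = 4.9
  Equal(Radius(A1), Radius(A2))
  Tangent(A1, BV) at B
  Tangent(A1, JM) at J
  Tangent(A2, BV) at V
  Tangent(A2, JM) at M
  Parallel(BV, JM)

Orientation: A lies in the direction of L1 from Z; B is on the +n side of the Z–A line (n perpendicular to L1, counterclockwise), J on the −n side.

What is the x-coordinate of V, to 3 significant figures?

30.9

Tangency of A1 to both parallel lines with radius 4.9 puts B and J at Z ± 4.9·n: B = (4.49, 1.97), J = (-4.49, -1.97). Equal radii place V and M the same way about A: V = A + 4.9·n = (30.9, -58.2), M = A − 4.9·n = (21.9, -62.1). So V.x = 30.9.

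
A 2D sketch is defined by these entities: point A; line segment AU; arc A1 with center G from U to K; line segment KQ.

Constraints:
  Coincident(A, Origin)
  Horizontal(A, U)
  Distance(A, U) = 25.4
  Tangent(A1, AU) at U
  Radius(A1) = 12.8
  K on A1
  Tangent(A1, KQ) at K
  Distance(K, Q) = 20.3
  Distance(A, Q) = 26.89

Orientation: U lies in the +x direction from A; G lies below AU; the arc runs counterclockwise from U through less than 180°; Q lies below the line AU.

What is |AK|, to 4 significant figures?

15.68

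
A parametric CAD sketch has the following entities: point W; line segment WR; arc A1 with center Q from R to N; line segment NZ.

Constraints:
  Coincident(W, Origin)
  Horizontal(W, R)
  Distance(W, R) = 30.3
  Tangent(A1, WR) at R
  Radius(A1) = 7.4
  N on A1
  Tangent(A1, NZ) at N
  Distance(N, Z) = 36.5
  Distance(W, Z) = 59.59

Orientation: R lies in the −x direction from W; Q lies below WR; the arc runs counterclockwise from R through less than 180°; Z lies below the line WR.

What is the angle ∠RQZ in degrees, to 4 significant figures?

162.9°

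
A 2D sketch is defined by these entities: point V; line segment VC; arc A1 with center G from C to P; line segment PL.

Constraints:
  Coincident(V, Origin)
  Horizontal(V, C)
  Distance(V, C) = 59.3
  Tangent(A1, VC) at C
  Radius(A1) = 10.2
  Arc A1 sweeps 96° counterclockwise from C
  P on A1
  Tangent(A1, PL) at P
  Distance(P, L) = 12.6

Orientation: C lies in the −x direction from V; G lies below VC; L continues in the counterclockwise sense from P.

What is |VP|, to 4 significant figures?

70.35

V is at the origin; V and C share the same y with |VC| = 59.3 and C on the −x side, so C = (-59.30, 0.000). A1 meets VC tangentially, so GC is at right angles to VC, so G = C + (0, -10.2) = (-59.30, -10.20). On A1, C sits at bearing 90° from G; a 96° counterclockwise sweep puts P at bearing 186°, so P = G + 10.2·(cos 186°, sin 186°) = (-69.44, -11.27). Then |VP| = |P − V| = 70.35.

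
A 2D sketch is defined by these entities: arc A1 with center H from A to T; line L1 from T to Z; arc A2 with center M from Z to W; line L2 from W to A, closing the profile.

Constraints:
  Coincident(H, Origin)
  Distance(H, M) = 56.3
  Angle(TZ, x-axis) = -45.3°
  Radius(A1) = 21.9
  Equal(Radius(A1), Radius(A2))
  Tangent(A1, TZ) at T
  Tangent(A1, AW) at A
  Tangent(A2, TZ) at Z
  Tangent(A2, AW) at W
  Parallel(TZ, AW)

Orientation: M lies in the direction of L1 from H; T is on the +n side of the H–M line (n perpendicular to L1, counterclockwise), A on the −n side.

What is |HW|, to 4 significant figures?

60.41

Tangency of A1 to both parallel lines with radius 21.9 puts T and A at H ± 21.9·n: T = (15.57, 15.40), A = (-15.57, -15.40). Equal radii place Z and W the same way about M: Z = M + 21.9·n = (55.17, -24.61), W = M − 21.9·n = (24.03, -55.42). Then |HW| = |W − H| = 60.41.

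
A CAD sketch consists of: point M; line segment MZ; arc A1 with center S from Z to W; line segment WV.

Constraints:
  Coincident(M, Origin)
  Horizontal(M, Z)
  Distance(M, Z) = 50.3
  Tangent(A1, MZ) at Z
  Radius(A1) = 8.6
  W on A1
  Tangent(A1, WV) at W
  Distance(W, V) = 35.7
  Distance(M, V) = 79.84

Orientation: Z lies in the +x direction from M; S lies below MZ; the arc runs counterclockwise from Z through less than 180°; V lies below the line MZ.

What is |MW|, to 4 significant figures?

46.47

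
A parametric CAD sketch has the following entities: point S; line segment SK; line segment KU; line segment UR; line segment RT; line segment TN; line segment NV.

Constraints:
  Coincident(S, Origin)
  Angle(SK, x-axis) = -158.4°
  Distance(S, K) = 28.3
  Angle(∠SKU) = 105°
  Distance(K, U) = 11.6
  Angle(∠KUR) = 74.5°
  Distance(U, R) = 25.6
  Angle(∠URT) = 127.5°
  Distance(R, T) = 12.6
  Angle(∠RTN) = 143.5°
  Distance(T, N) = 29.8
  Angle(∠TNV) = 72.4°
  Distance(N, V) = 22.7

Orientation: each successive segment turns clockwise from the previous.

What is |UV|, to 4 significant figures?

35.41

S is at the origin; SK runs at -158.4° with length 28.3, so K = (-26.31, -10.42). ∠SKU = 105.0° gives KU at 126.6° from the x-axis; with |KU| = 11.6, U = (-33.23, -1.105). ∠KUR = 74.5° gives UR at 21.10° from the x-axis; with |UR| = 25.6, R = (-9.345, 8.111). ∠URT = 127.5° gives RT at -31.40° from the x-axis; with |RT| = 12.6, T = (1.409, 1.546). ∠RTN = 143.5° gives TN at -67.90° from the x-axis; with |TN| = 29.8, N = (12.62, -26.06). ∠TNV = 72.4° gives NV at -175.5° from the x-axis; with |NV| = 22.7, V = (-10.01, -27.85). Then |UV| = |V − U| = 35.41.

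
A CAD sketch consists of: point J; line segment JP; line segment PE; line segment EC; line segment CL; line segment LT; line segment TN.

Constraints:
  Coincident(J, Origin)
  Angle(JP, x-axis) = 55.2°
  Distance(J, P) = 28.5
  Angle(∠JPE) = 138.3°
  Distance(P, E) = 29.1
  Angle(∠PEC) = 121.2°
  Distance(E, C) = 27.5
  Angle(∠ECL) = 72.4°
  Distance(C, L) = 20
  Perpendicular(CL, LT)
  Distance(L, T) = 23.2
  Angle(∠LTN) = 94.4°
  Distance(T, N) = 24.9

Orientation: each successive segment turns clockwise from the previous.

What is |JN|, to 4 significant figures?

66.79

The perpendicularity gives LT at right angles to CL, so LT runs at 117.1°; with |LT| = 23.2, T = (35.53, 22.19). ∠LTN = 94.4° gives TN at 31.50° from the x-axis; with |TN| = 24.9, N = (56.76, 35.20). Then |JN| = |N − J| = 66.79.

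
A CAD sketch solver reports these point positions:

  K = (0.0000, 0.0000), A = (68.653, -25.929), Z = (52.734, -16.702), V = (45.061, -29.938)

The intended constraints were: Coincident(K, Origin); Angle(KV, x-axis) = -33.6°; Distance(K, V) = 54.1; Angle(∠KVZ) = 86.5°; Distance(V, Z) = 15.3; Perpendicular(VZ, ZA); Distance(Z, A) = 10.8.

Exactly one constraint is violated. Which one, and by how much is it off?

Distance(Z, A) = 10.8 — off by 7.60.

K = (0.00, 0.00) ✓; KV at -33.60° ✓; |KV| = 54.10 ✓; ∠KVZ = 86.50° ✓; |VZ| = 15.30 ✓; ∠(VZ, ZA) = 90.00° ✓; |ZA| = 18.40 ✗.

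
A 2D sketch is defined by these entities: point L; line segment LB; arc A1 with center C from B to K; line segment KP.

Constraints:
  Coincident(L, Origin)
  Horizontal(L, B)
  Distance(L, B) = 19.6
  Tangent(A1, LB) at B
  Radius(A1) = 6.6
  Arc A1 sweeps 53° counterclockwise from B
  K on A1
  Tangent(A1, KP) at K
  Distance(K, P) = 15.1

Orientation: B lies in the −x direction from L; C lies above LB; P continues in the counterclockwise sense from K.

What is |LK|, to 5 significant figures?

14.568

L is at the origin; L and B share the same y with |LB| = 19.6 and B on the −x side, so B = (-19.600, 0.0000). Tangency of A1 to LB means the radius CB is perpendicular to LB, so C = B + (0, 6.6) = (-19.600, 6.6000). On A1, B sits at bearing -90° from C; a 53° counterclockwise sweep puts K at bearing -37°, so K = C + 6.6·(cos -37°, sin -37°) = (-14.329, 2.6280). Then |LK| = |K − L| = 14.568.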